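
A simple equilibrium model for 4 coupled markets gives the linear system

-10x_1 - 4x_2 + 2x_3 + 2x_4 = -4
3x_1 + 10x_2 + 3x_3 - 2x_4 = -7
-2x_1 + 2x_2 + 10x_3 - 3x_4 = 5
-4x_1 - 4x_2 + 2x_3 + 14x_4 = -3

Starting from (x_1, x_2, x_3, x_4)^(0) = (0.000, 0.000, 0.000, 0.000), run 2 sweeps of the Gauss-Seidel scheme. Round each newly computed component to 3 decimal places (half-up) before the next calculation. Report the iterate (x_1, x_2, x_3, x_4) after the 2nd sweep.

(0.789, -1.248, 0.775, -0.456)

Iteration 1:
  x_1 = (-4 - (-4)·0.000 - (2)·0.000 - (2)·0.000) / (-10) = 0.400
  x_2 = (-7 - (3)·0.400 - (3)·0.000 - (-2)·0.000) / (10) = -0.820
  x_3 = (5 - (-2)·0.400 - (2)·-0.820 - (-3)·0.000) / (10) = 0.744
  x_4 = (-3 - (-4)·0.400 - (-4)·-0.820 - (2)·0.744) / (14) = -0.441
Iteration 2:
  x_1 = (-4 - (-4)·-0.820 - (2)·0.744 - (2)·-0.441) / (-10) = 0.789
  x_2 = (-7 - (3)·0.789 - (3)·0.744 - (-2)·-0.441) / (10) = -1.248
  x_3 = (5 - (-2)·0.789 - (2)·-1.248 - (-3)·-0.441) / (10) = 0.775
  x_4 = (-3 - (-4)·0.789 - (-4)·-1.248 - (2)·0.775) / (14) = -0.456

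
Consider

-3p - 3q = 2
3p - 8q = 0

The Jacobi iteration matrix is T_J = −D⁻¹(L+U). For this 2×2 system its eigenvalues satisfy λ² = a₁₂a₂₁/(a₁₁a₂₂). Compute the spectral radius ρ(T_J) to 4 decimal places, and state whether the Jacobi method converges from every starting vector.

0.6124

a₁₂a₂₁/(a₁₁a₂₂) = (-3)·(3) / ((-3)·(-8)) = -0.375000
ρ = √|-0.375000| = √0.375000 = 0.6124
ρ < 1, so Jacobi converges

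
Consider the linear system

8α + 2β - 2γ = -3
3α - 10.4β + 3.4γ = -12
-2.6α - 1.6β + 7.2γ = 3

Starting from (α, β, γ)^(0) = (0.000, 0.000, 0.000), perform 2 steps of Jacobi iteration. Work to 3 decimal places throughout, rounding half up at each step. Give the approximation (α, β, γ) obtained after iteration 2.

(-0.559, 1.182, 0.538)

Iteration 1:
  α = (-3 - (2)·0.000 - (-2)·0.000) / (8) = -0.375
  β = (-12 - (3)·0.000 - (3.4)·0.000) / (-10.4) = 1.154
  γ = (3 - (-2.6)·0.000 - (-1.6)·0.000) / (7.2) = 0.417
Iteration 2:
  α = (-3 - (2)·1.154 - (-2)·0.417) / (8) = -0.559
  β = (-12 - (3)·-0.375 - (3.4)·0.417) / (-10.4) = 1.182
  γ = (3 - (-2.6)·-0.375 - (-1.6)·1.154) / (7.2) = 0.538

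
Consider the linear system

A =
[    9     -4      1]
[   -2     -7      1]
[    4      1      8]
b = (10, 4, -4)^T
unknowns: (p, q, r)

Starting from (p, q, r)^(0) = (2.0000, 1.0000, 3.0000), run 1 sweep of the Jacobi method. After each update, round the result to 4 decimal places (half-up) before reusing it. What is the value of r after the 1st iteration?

-1.6250

Iteration 1:
  p = (10 - (-4)·1.0000 - (1)·3.0000) / (9) = 1.2222
  q = (4 - (-2)·2.0000 - (1)·3.0000) / (-7) = -0.7143
  r = (-4 - (4)·2.0000 - (1)·1.0000) / (8) = -1.6250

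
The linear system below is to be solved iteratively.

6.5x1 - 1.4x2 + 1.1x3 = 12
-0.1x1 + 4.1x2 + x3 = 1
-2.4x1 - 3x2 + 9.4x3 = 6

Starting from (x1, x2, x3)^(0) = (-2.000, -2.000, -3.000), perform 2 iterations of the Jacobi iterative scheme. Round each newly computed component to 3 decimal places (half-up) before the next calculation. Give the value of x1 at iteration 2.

Iteration 1:
  x1 = (12 - (-1.4)·-2.000 - (1.1)·-3.000) / (6.5) = 1.923
  x2 = (1 - (-0.1)·-2.000 - (1)·-3.000) / (4.1) = 0.927
  x3 = (6 - (-2.4)·-2.000 - (-3)·-2.000) / (9.4) = -0.511
Iteration 2:
  x1 = (12 - (-1.4)·0.927 - (1.1)·-0.511) / (6.5) = 2.132
  x2 = (1 - (-0.1)·1.923 - (1)·-0.511) / (4.1) = 0.415
  x3 = (6 - (-2.4)·1.923 - (-3)·0.927) / (9.4) = 1.425

2.132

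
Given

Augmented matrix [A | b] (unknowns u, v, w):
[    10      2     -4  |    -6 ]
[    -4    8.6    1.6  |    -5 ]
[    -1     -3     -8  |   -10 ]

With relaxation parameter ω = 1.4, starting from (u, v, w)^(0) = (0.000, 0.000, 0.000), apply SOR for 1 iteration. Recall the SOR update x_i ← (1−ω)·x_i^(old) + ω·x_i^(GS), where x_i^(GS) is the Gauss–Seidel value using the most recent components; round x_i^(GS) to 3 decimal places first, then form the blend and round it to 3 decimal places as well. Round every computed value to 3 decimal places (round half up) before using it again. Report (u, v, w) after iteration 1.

(-0.840, -1.361, 2.611)

Iteration 1:
  u: GS value = (-6 - (2)·0.000 - (-4)·0.000) / (10) = -0.600;  u ← (1−ω)·0.000 + ω·-0.600 = -0.840
  v: GS value = (-5 - (-4)·-0.840 - (1.6)·0.000) / (8.6) = -0.972;  v ← (1−ω)·0.000 + ω·-0.972 = -1.361
  w: GS value = (-10 - (-1)·-0.840 - (-3)·-1.361) / (-8) = 1.865;  w ← (1−ω)·0.000 + ω·1.865 = 2.611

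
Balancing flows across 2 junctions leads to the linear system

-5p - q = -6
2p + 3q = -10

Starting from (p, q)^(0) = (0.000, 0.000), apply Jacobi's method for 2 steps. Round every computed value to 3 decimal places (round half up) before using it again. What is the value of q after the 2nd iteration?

-4.133

Iteration 1:
  p = (-6 - (-1)·0.000) / (-5) = 1.200
  q = (-10 - (2)·0.000) / (3) = -3.333
Iteration 2:
  p = (-6 - (-1)·-3.333) / (-5) = 1.867
  q = (-10 - (2)·1.200) / (3) = -4.133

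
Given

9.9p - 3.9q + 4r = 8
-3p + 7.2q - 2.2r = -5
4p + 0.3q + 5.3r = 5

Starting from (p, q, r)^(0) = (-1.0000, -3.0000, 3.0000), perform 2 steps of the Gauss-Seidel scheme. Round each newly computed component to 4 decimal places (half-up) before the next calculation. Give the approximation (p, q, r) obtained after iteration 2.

(-0.2395, -0.1327, 1.1317)

Iteration 1:
  p = (8 - (-3.9)·-3.0000 - (4)·3.0000) / (9.9) = -1.5859
  q = (-5 - (-3)·-1.5859 - (-2.2)·3.0000) / (7.2) = -0.4386
  r = (5 - (4)·-1.5859 - (0.3)·-0.4386) / (5.3) = 2.1651
Iteration 2:
  p = (8 - (-3.9)·-0.4386 - (4)·2.1651) / (9.9) = -0.2395
  q = (-5 - (-3)·-0.2395 - (-2.2)·2.1651) / (7.2) = -0.1327
  r = (5 - (4)·-0.2395 - (0.3)·-0.1327) / (5.3) = 1.1317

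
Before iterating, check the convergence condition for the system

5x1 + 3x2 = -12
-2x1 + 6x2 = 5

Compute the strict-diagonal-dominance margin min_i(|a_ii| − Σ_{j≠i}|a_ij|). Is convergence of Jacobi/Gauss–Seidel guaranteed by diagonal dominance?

row 1: |5| − (3) = 2
row 2: |6| − (2) = 4
minimum over rows = 2 → strictly diagonally dominant (convergence guaranteed)

2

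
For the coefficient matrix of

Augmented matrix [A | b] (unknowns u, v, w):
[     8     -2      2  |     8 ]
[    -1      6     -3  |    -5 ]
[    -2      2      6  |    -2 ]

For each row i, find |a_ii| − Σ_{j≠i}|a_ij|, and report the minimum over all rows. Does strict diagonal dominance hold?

2

row 1: |8| − (2+2) = 4
row 2: |6| − (1+3) = 2
row 3: |6| − (2+2) = 2
minimum over rows = 2 → strictly diagonally dominant (convergence guaranteed)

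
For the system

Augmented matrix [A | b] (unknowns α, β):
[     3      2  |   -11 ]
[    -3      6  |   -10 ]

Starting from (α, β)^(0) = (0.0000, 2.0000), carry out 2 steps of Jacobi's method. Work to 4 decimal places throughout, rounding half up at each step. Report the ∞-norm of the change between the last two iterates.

2.5000

Iteration 1:
  α = (-11 - (2)·2.0000) / (3) = -5.0000
  β = (-10 - (-3)·0.0000) / (6) = -1.6667
Iteration 2:
  α = (-11 - (2)·-1.6667) / (3) = -2.5555
  β = (-10 - (-3)·-5.0000) / (6) = -4.1667
Change: (2.4445, -2.5000) → max |·| = 2.5000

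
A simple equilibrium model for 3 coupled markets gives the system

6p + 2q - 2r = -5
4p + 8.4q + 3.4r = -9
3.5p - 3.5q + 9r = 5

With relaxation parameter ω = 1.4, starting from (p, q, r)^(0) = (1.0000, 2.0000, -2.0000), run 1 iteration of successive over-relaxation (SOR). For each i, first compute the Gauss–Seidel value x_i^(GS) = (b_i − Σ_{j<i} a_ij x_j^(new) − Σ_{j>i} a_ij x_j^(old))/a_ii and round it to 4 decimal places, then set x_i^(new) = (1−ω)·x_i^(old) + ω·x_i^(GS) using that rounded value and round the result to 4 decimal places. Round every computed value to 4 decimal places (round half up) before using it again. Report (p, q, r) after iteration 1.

Iteration 1:
  p: GS value = (-5 - (2)·2.0000 - (-2)·-2.0000) / (6) = -2.1667;  p ← (1−ω)·1.0000 + ω·-2.1667 = -3.4334
  q: GS value = (-9 - (4)·-3.4334 - (3.4)·-2.0000) / (8.4) = 1.3730;  q ← (1−ω)·2.0000 + ω·1.3730 = 1.1222
  r: GS value = (5 - (3.5)·-3.4334 - (-3.5)·1.1222) / (9) = 2.3272;  r ← (1−ω)·-2.0000 + ω·2.3272 = 4.0581

(-3.4334, 1.1222, 4.0581)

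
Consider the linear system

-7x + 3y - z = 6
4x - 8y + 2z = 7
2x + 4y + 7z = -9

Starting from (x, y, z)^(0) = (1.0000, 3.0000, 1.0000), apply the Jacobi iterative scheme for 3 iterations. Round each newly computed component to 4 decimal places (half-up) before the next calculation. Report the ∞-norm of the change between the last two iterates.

Iteration 1:
  x = (6 - (3)·3.0000 - (-1)·1.0000) / (-7) = 0.2857
  y = (7 - (4)·1.0000 - (2)·1.0000) / (-8) = -0.1250
  z = (-9 - (2)·1.0000 - (4)·3.0000) / (7) = -3.2857
Iteration 2:
  x = (6 - (3)·-0.1250 - (-1)·-3.2857) / (-7) = -0.4413
  y = (7 - (4)·0.2857 - (2)·-3.2857) / (-8) = -1.5536
  z = (-9 - (2)·0.2857 - (4)·-0.1250) / (7) = -1.2959
Iteration 3:
  x = (6 - (3)·-1.5536 - (-1)·-1.2959) / (-7) = -1.3378
  y = (7 - (4)·-0.4413 - (2)·-1.2959) / (-8) = -1.4196
  z = (-9 - (2)·-0.4413 - (4)·-1.5536) / (7) = -0.2719
Change: (-0.8965, 0.1340, 1.0240) → max |·| = 1.0240

1.0240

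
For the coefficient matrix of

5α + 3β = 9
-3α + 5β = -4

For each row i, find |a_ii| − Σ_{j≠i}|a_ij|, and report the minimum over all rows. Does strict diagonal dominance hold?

2

row 1: |5| − (3) = 2
row 2: |5| − (3) = 2
minimum over rows = 2 → strictly diagonally dominant (convergence guaranteed)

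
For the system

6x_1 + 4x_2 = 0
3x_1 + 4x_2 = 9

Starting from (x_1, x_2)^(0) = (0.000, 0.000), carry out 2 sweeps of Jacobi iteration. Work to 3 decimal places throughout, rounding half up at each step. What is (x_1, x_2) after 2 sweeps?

(-1.500, 2.250)

Iteration 1:
  x_1 = (0 - (4)·0.000) / (6) = 0.000
  x_2 = (9 - (3)·0.000) / (4) = 2.250
Iteration 2:
  x_1 = (0 - (4)·2.250) / (6) = -1.500
  x_2 = (9 - (3)·0.000) / (4) = 2.250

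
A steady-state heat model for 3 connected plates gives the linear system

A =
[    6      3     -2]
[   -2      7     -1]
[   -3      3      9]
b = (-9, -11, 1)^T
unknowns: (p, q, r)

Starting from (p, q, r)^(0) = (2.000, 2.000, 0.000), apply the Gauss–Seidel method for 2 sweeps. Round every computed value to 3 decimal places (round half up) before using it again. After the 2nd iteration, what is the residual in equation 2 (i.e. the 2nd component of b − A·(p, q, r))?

0.511

Iteration 1:
  p = (-9 - (3)·2.000 - (-2)·0.000) / (6) = -2.500
  q = (-11 - (-2)·-2.500 - (-1)·0.000) / (7) = -2.286
  r = (1 - (-3)·-2.500 - (3)·-2.286) / (9) = 0.040
Iteration 2:
  p = (-9 - (3)·-2.286 - (-2)·0.040) / (6) = -0.344
  q = (-11 - (-2)·-0.344 - (-1)·0.040) / (7) = -1.664
  r = (1 - (-3)·-0.344 - (3)·-1.664) / (9) = 0.551
Residual b − A·x = (-0.842, 0.511, 0.001)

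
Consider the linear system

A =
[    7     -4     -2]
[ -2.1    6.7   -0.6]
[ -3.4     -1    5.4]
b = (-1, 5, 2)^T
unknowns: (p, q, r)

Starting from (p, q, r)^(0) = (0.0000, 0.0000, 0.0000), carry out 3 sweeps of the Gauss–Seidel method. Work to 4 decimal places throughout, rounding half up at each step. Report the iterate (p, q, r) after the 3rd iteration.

Iteration 1:
  p = (-1 - (-4)·0.0000 - (-2)·0.0000) / (7) = -0.1429
  q = (5 - (-2.1)·-0.1429 - (-0.6)·0.0000) / (6.7) = 0.7015
  r = (2 - (-3.4)·-0.1429 - (-1)·0.7015) / (5.4) = 0.4103
Iteration 2:
  p = (-1 - (-4)·0.7015 - (-2)·0.4103) / (7) = 0.3752
  q = (5 - (-2.1)·0.3752 - (-0.6)·0.4103) / (6.7) = 0.9006
  r = (2 - (-3.4)·0.3752 - (-1)·0.9006) / (5.4) = 0.7734
Iteration 3:
  p = (-1 - (-4)·0.9006 - (-2)·0.7734) / (7) = 0.5927
  q = (5 - (-2.1)·0.5927 - (-0.6)·0.7734) / (6.7) = 1.0013
  r = (2 - (-3.4)·0.5927 - (-1)·1.0013) / (5.4) = 0.9290

(0.5927, 1.0013, 0.9290)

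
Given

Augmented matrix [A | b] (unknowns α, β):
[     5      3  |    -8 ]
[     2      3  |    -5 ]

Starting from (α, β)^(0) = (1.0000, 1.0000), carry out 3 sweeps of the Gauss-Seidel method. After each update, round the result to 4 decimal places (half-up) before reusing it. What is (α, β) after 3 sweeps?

(-1.1920, -0.8720)

Iteration 1:
  α = (-8 - (3)·1.0000) / (5) = -2.2000
  β = (-5 - (2)·-2.2000) / (3) = -0.2000
Iteration 2:
  α = (-8 - (3)·-0.2000) / (5) = -1.4800
  β = (-5 - (2)·-1.4800) / (3) = -0.6800
Iteration 3:
  α = (-8 - (3)·-0.6800) / (5) = -1.1920
  β = (-5 - (2)·-1.1920) / (3) = -0.8720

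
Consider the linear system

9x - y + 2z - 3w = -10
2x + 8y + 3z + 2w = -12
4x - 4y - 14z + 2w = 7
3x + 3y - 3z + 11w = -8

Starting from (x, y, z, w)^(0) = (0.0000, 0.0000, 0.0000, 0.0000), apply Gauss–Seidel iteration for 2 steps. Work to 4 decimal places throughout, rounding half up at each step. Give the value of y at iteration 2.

Iteration 1:
  x = (-10 - (-1)·0.0000 - (2)·0.0000 - (-3)·0.0000) / (9) = -1.1111
  y = (-12 - (2)·-1.1111 - (3)·0.0000 - (2)·0.0000) / (8) = -1.2222
  z = (7 - (4)·-1.1111 - (-4)·-1.2222 - (2)·0.0000) / (-14) = -0.4683
  w = (-8 - (3)·-1.1111 - (3)·-1.2222 - (-3)·-0.4683) / (11) = -0.2186
Iteration 2:
  x = (-10 - (-1)·-1.2222 - (2)·-0.4683 - (-3)·-0.2186) / (9) = -1.2157
  y = (-12 - (2)·-1.2157 - (3)·-0.4683 - (2)·-0.2186) / (8) = -0.9658
  z = (7 - (4)·-1.2157 - (-4)·-0.9658 - (2)·-0.2186) / (-14) = -0.6026
  w = (-8 - (3)·-1.2157 - (3)·-0.9658 - (-3)·-0.6026) / (11) = -0.2967

-0.9658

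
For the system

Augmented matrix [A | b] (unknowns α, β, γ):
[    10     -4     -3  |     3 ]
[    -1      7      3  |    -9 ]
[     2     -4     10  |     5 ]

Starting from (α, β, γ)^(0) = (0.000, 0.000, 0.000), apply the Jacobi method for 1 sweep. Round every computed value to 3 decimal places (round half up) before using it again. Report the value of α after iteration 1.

Iteration 1:
  α = (3 - (-4)·0.000 - (-3)·0.000) / (10) = 0.300
  β = (-9 - (-1)·0.000 - (3)·0.000) / (7) = -1.286
  γ = (5 - (2)·0.000 - (-4)·0.000) / (10) = 0.500

0.300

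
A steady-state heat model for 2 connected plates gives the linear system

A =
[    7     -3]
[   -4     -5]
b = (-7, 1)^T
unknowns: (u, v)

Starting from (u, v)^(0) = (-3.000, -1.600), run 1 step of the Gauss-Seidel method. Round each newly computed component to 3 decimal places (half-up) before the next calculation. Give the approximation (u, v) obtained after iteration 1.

Iteration 1:
  u = (-7 - (-3)·-1.600) / (7) = -1.686
  v = (1 - (-4)·-1.686) / (-5) = 1.149

(-1.686, 1.149)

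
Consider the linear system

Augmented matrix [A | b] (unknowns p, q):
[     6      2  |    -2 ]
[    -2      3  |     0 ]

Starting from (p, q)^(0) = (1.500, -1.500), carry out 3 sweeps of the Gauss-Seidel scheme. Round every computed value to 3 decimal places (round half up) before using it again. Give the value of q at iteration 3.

-0.167

Iteration 1:
  p = (-2 - (2)·-1.500) / (6) = 0.167
  q = (0 - (-2)·0.167) / (3) = 0.111
Iteration 2:
  p = (-2 - (2)·0.111) / (6) = -0.370
  q = (0 - (-2)·-0.370) / (3) = -0.247
Iteration 3:
  p = (-2 - (2)·-0.247) / (6) = -0.251
  q = (0 - (-2)·-0.251) / (3) = -0.167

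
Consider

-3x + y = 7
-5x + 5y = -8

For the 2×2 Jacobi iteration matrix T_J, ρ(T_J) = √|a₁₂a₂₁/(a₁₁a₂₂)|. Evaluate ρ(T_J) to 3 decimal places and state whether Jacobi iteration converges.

0.577

a₁₂a₂₁/(a₁₁a₂₂) = (1)·(-5) / ((-3)·(5)) = 0.333333
ρ = √|0.333333| = √0.333333 = 0.577
ρ < 1, so Jacobi converges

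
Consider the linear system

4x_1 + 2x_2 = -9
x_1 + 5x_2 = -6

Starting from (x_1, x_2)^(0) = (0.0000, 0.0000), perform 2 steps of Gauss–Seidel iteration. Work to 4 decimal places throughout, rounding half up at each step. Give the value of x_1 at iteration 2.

Iteration 1:
  x_1 = (-9 - (2)·0.0000) / (4) = -2.2500
  x_2 = (-6 - (1)·-2.2500) / (5) = -0.7500
Iteration 2:
  x_1 = (-9 - (2)·-0.7500) / (4) = -1.8750
  x_2 = (-6 - (1)·-1.8750) / (5) = -0.8250

-1.8750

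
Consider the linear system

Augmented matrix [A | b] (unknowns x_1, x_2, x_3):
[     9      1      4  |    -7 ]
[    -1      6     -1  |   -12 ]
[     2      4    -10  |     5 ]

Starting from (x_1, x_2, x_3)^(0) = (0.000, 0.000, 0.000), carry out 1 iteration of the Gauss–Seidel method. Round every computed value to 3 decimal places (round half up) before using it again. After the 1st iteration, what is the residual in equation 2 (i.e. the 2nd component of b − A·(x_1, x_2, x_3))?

-1.506

Iteration 1:
  x_1 = (-7 - (1)·0.000 - (4)·0.000) / (9) = -0.778
  x_2 = (-12 - (-1)·-0.778 - (-1)·0.000) / (6) = -2.130
  x_3 = (5 - (2)·-0.778 - (4)·-2.130) / (-10) = -1.508
Residual b − A·x = (8.164, -1.506, -0.004)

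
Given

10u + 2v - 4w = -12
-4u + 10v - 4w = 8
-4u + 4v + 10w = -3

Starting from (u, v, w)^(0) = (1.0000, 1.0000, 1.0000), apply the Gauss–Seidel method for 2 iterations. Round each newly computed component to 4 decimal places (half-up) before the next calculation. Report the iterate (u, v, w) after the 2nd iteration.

Iteration 1:
  u = (-12 - (2)·1.0000 - (-4)·1.0000) / (10) = -1.0000
  v = (8 - (-4)·-1.0000 - (-4)·1.0000) / (10) = 0.8000
  w = (-3 - (-4)·-1.0000 - (4)·0.8000) / (10) = -1.0200
Iteration 2:
  u = (-12 - (2)·0.8000 - (-4)·-1.0200) / (10) = -1.7680
  v = (8 - (-4)·-1.7680 - (-4)·-1.0200) / (10) = -0.3152
  w = (-3 - (-4)·-1.7680 - (4)·-0.3152) / (10) = -0.8811

(-1.7680, -0.3152, -0.8811)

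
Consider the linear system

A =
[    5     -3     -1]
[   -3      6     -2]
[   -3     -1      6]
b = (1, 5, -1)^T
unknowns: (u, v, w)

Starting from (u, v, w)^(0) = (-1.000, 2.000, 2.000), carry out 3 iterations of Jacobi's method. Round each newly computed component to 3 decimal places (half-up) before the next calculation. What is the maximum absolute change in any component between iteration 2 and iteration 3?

0.620

Iteration 1:
  u = (1 - (-3)·2.000 - (-1)·2.000) / (5) = 1.800
  v = (5 - (-3)·-1.000 - (-2)·2.000) / (6) = 1.000
  w = (-1 - (-3)·-1.000 - (-1)·2.000) / (6) = -0.333
Iteration 2:
  u = (1 - (-3)·1.000 - (-1)·-0.333) / (5) = 0.733
  v = (5 - (-3)·1.800 - (-2)·-0.333) / (6) = 1.622
  w = (-1 - (-3)·1.800 - (-1)·1.000) / (6) = 0.900
Iteration 3:
  u = (1 - (-3)·1.622 - (-1)·0.900) / (5) = 1.353
  v = (5 - (-3)·0.733 - (-2)·0.900) / (6) = 1.500
  w = (-1 - (-3)·0.733 - (-1)·1.622) / (6) = 0.470
Change: (0.620, -0.122, -0.430) → max |·| = 0.620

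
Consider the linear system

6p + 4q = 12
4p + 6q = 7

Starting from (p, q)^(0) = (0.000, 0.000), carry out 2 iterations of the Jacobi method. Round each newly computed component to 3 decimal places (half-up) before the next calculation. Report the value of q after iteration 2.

Iteration 1:
  p = (12 - (4)·0.000) / (6) = 2.000
  q = (7 - (4)·0.000) / (6) = 1.167
Iteration 2:
  p = (12 - (4)·1.167) / (6) = 1.222
  q = (7 - (4)·2.000) / (6) = -0.167

-0.167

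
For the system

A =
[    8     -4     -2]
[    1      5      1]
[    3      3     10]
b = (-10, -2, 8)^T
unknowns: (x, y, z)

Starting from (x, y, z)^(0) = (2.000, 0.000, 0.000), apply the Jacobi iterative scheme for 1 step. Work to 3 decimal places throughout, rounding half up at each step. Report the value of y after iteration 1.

Iteration 1:
  x = (-10 - (-4)·0.000 - (-2)·0.000) / (8) = -1.250
  y = (-2 - (1)·2.000 - (1)·0.000) / (5) = -0.800
  z = (8 - (3)·2.000 - (3)·0.000) / (10) = 0.200

-0.800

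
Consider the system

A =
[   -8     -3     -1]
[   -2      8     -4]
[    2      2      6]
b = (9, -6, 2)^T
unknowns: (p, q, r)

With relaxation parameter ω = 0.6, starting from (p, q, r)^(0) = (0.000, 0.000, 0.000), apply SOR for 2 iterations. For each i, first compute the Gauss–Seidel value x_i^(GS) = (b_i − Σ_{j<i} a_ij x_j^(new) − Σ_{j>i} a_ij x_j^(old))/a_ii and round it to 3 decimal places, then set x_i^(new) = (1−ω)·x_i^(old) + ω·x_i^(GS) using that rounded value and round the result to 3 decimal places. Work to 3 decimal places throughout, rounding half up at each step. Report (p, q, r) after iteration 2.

Iteration 1:
  p: GS value = (9 - (-3)·0.000 - (-1)·0.000) / (-8) = -1.125;  p ← (1−ω)·0.000 + ω·-1.125 = -0.675
  q: GS value = (-6 - (-2)·-0.675 - (-4)·0.000) / (8) = -0.919;  q ← (1−ω)·0.000 + ω·-0.919 = -0.551
  r: GS value = (2 - (2)·-0.675 - (2)·-0.551) / (6) = 0.742;  r ← (1−ω)·0.000 + ω·0.742 = 0.445
Iteration 2:
  p: GS value = (9 - (-3)·-0.551 - (-1)·0.445) / (-8) = -0.974;  p ← (1−ω)·-0.675 + ω·-0.974 = -0.854
  q: GS value = (-6 - (-2)·-0.854 - (-4)·0.445) / (8) = -0.741;  q ← (1−ω)·-0.551 + ω·-0.741 = -0.665
  r: GS value = (2 - (2)·-0.854 - (2)·-0.665) / (6) = 0.840;  r ← (1−ω)·0.445 + ω·0.840 = 0.682

(-0.854, -0.665, 0.682)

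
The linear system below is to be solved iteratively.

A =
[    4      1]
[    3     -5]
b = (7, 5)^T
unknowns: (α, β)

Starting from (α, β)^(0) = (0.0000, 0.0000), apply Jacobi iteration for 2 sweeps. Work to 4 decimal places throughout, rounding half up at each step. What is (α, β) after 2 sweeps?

Iteration 1:
  α = (7 - (1)·0.0000) / (4) = 1.7500
  β = (5 - (3)·0.0000) / (-5) = -1.0000
Iteration 2:
  α = (7 - (1)·-1.0000) / (4) = 2.0000
  β = (5 - (3)·1.7500) / (-5) = 0.0500

(2.0000, 0.0500)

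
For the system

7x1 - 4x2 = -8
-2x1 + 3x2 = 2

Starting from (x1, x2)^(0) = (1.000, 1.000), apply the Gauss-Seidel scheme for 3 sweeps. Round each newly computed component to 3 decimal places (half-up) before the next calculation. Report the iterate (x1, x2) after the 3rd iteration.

Iteration 1:
  x1 = (-8 - (-4)·1.000) / (7) = -0.571
  x2 = (2 - (-2)·-0.571) / (3) = 0.286
Iteration 2:
  x1 = (-8 - (-4)·0.286) / (7) = -0.979
  x2 = (2 - (-2)·-0.979) / (3) = 0.014
Iteration 3:
  x1 = (-8 - (-4)·0.014) / (7) = -1.135
  x2 = (2 - (-2)·-1.135) / (3) = -0.090

(-1.135, -0.090)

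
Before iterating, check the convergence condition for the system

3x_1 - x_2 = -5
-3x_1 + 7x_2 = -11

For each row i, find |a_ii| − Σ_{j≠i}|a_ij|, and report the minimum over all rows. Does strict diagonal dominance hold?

2

row 1: |3| − (1) = 2
row 2: |7| − (3) = 4
minimum over rows = 2 → strictly diagonally dominant (convergence guaranteed)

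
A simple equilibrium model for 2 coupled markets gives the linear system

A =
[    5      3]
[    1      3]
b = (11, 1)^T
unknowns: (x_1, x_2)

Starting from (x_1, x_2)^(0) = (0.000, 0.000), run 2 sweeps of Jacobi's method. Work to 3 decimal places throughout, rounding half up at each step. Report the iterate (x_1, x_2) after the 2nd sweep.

Iteration 1:
  x_1 = (11 - (3)·0.000) / (5) = 2.200
  x_2 = (1 - (1)·0.000) / (3) = 0.333
Iteration 2:
  x_1 = (11 - (3)·0.333) / (5) = 2.000
  x_2 = (1 - (1)·2.200) / (3) = -0.400

(2.000, -0.400)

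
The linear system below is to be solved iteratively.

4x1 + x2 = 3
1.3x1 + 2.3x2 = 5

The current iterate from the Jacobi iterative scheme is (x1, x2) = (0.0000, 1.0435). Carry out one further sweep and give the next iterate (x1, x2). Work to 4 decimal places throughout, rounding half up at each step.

(0.4891, 2.1739)

One sweep:
  x1 = (3 - (1)·1.0435) / (4) = 0.4891
  x2 = (5 - (1.3)·0.0000) / (2.3) = 2.1739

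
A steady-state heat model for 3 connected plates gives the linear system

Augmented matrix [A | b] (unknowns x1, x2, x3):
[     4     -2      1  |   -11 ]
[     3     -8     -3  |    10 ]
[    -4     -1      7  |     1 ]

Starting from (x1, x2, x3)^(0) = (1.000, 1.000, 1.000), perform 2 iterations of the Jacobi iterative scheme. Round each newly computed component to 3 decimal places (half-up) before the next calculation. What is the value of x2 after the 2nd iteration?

Iteration 1:
  x1 = (-11 - (-2)·1.000 - (1)·1.000) / (4) = -2.500
  x2 = (10 - (3)·1.000 - (-3)·1.000) / (-8) = -1.250
  x3 = (1 - (-4)·1.000 - (-1)·1.000) / (7) = 0.857
Iteration 2:
  x1 = (-11 - (-2)·-1.250 - (1)·0.857) / (4) = -3.589
  x2 = (10 - (3)·-2.500 - (-3)·0.857) / (-8) = -2.509
  x3 = (1 - (-4)·-2.500 - (-1)·-1.250) / (7) = -1.464

-2.509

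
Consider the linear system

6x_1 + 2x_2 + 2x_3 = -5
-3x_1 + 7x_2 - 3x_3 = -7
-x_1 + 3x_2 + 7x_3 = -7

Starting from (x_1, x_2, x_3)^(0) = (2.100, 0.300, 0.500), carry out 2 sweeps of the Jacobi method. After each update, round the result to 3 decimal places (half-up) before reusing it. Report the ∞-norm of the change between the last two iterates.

Iteration 1:
  x_1 = (-5 - (2)·0.300 - (2)·0.500) / (6) = -1.100
  x_2 = (-7 - (-3)·2.100 - (-3)·0.500) / (7) = 0.114
  x_3 = (-7 - (-1)·2.100 - (3)·0.300) / (7) = -0.829
Iteration 2:
  x_1 = (-5 - (2)·0.114 - (2)·-0.829) / (6) = -0.595
  x_2 = (-7 - (-3)·-1.100 - (-3)·-0.829) / (7) = -1.827
  x_3 = (-7 - (-1)·-1.100 - (3)·0.114) / (7) = -1.206
Change: (0.505, -1.941, -0.377) → max |·| = 1.941

1.941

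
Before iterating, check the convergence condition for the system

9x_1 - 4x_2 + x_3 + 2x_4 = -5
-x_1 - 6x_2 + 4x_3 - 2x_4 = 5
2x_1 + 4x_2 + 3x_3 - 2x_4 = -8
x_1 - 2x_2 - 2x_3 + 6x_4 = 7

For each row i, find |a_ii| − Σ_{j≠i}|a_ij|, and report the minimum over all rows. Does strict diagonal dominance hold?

-5

row 1: |9| − (4+1+2) = 2
row 2: |-6| − (1+4+2) = -1
row 3: |3| − (2+4+2) = -5
row 4: |6| − (1+2+2) = 1
minimum over rows = -5 → not strictly diagonally dominant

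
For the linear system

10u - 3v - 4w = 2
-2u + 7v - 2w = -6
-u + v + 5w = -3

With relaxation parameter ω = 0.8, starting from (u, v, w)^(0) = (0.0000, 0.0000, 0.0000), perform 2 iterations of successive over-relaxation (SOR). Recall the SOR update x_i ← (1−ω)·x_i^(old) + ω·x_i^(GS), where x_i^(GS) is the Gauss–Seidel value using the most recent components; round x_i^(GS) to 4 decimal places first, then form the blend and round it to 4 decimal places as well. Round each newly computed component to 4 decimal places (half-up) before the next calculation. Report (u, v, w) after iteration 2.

Iteration 1:
  u: GS value = (2 - (-3)·0.0000 - (-4)·0.0000) / (10) = 0.2000;  u ← (1−ω)·0.0000 + ω·0.2000 = 0.1600
  v: GS value = (-6 - (-2)·0.1600 - (-2)·0.0000) / (7) = -0.8114;  v ← (1−ω)·0.0000 + ω·-0.8114 = -0.6491
  w: GS value = (-3 - (-1)·0.1600 - (1)·-0.6491) / (5) = -0.4382;  w ← (1−ω)·0.0000 + ω·-0.4382 = -0.3506
Iteration 2:
  u: GS value = (2 - (-3)·-0.6491 - (-4)·-0.3506) / (10) = -0.1350;  u ← (1−ω)·0.1600 + ω·-0.1350 = -0.0760
  v: GS value = (-6 - (-2)·-0.0760 - (-2)·-0.3506) / (7) = -0.9790;  v ← (1−ω)·-0.6491 + ω·-0.9790 = -0.9130
  w: GS value = (-3 - (-1)·-0.0760 - (1)·-0.9130) / (5) = -0.4326;  w ← (1−ω)·-0.3506 + ω·-0.4326 = -0.4162

(-0.0760, -0.9130, -0.4162)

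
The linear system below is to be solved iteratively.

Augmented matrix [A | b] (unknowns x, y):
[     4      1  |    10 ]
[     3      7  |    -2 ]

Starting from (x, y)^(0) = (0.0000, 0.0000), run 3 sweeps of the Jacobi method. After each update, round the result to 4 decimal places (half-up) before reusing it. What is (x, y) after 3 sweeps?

Iteration 1:
  x = (10 - (1)·0.0000) / (4) = 2.5000
  y = (-2 - (3)·0.0000) / (7) = -0.2857
Iteration 2:
  x = (10 - (1)·-0.2857) / (4) = 2.5714
  y = (-2 - (3)·2.5000) / (7) = -1.3571
Iteration 3:
  x = (10 - (1)·-1.3571) / (4) = 2.8393
  y = (-2 - (3)·2.5714) / (7) = -1.3877

(2.8393, -1.3877)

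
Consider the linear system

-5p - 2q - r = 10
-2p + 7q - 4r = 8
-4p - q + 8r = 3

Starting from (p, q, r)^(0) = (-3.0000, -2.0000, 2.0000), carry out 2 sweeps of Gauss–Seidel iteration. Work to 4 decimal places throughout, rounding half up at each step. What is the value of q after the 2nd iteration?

0.2614

Iteration 1:
  p = (10 - (-2)·-2.0000 - (-1)·2.0000) / (-5) = -1.6000
  q = (8 - (-2)·-1.6000 - (-4)·2.0000) / (7) = 1.8286
  r = (3 - (-4)·-1.6000 - (-1)·1.8286) / (8) = -0.1964
Iteration 2:
  p = (10 - (-2)·1.8286 - (-1)·-0.1964) / (-5) = -2.6922
  q = (8 - (-2)·-2.6922 - (-4)·-0.1964) / (7) = 0.2614
  r = (3 - (-4)·-2.6922 - (-1)·0.2614) / (8) = -0.9384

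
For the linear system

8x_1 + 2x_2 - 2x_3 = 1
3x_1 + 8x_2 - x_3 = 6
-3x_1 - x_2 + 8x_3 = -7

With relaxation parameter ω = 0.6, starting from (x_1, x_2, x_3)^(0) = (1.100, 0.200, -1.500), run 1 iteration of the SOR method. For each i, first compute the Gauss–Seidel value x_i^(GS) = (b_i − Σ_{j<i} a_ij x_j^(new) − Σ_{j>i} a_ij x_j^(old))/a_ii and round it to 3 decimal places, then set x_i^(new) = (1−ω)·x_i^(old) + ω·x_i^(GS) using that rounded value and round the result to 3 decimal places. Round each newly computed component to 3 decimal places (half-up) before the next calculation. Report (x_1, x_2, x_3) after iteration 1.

Iteration 1:
  x_1: GS value = (1 - (2)·0.200 - (-2)·-1.500) / (8) = -0.300;  x_1 ← (1−ω)·1.100 + ω·-0.300 = 0.260
  x_2: GS value = (6 - (3)·0.260 - (-1)·-1.500) / (8) = 0.465;  x_2 ← (1−ω)·0.200 + ω·0.465 = 0.359
  x_3: GS value = (-7 - (-3)·0.260 - (-1)·0.359) / (8) = -0.733;  x_3 ← (1−ω)·-1.500 + ω·-0.733 = -1.040

(0.260, 0.359, -1.040)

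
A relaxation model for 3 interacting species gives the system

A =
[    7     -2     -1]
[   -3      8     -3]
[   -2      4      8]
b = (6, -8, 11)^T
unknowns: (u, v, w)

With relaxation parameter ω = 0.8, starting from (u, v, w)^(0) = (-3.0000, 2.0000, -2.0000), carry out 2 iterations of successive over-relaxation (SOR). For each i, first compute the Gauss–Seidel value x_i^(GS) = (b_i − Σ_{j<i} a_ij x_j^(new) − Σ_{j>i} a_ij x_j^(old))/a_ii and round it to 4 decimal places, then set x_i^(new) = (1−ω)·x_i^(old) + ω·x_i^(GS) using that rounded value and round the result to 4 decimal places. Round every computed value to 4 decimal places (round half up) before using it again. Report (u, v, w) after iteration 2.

Iteration 1:
  u: GS value = (6 - (-2)·2.0000 - (-1)·-2.0000) / (7) = 1.1429;  u ← (1−ω)·-3.0000 + ω·1.1429 = 0.3143
  v: GS value = (-8 - (-3)·0.3143 - (-3)·-2.0000) / (8) = -1.6321;  v ← (1−ω)·2.0000 + ω·-1.6321 = -0.9057
  w: GS value = (11 - (-2)·0.3143 - (4)·-0.9057) / (8) = 1.9064;  w ← (1−ω)·-2.0000 + ω·1.9064 = 1.1251
Iteration 2:
  u: GS value = (6 - (-2)·-0.9057 - (-1)·1.1251) / (7) = 0.7591;  u ← (1−ω)·0.3143 + ω·0.7591 = 0.6701
  v: GS value = (-8 - (-3)·0.6701 - (-3)·1.1251) / (8) = -0.3268;  v ← (1−ω)·-0.9057 + ω·-0.3268 = -0.4426
  w: GS value = (11 - (-2)·0.6701 - (4)·-0.4426) / (8) = 1.7638;  w ← (1−ω)·1.1251 + ω·1.7638 = 1.6361

(0.6701, -0.4426, 1.6361)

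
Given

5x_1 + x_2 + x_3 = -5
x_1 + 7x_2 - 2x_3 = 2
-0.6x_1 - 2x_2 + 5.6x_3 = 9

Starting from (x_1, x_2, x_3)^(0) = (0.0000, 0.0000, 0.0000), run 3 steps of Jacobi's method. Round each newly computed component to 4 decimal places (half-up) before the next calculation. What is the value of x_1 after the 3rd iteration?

-1.4979

Iteration 1:
  x_1 = (-5 - (1)·0.0000 - (1)·0.0000) / (5) = -1.0000
  x_2 = (2 - (1)·0.0000 - (-2)·0.0000) / (7) = 0.2857
  x_3 = (9 - (-0.6)·0.0000 - (-2)·0.0000) / (5.6) = 1.6071
Iteration 2:
  x_1 = (-5 - (1)·0.2857 - (1)·1.6071) / (5) = -1.3786
  x_2 = (2 - (1)·-1.0000 - (-2)·1.6071) / (7) = 0.8877
  x_3 = (9 - (-0.6)·-1.0000 - (-2)·0.2857) / (5.6) = 1.6020
Iteration 3:
  x_1 = (-5 - (1)·0.8877 - (1)·1.6020) / (5) = -1.4979
  x_2 = (2 - (1)·-1.3786 - (-2)·1.6020) / (7) = 0.9404
  x_3 = (9 - (-0.6)·-1.3786 - (-2)·0.8877) / (5.6) = 1.7765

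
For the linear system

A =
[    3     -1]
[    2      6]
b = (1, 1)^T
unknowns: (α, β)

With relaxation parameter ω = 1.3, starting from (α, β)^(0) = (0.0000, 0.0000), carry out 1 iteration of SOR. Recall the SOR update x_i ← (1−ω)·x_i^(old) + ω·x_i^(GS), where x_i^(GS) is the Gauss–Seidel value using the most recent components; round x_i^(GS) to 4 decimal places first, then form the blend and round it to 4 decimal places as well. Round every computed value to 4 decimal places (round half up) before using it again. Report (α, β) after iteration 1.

(0.4333, 0.0289)

Iteration 1:
  α: GS value = (1 - (-1)·0.0000) / (3) = 0.3333;  α ← (1−ω)·0.0000 + ω·0.3333 = 0.4333
  β: GS value = (1 - (2)·0.4333) / (6) = 0.0222;  β ← (1−ω)·0.0000 + ω·0.0222 = 0.0289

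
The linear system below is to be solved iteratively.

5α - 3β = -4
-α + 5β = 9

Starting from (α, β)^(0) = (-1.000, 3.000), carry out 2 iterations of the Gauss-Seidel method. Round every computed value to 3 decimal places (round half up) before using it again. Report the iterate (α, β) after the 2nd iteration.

Iteration 1:
  α = (-4 - (-3)·3.000) / (5) = 1.000
  β = (9 - (-1)·1.000) / (5) = 2.000
Iteration 2:
  α = (-4 - (-3)·2.000) / (5) = 0.400
  β = (9 - (-1)·0.400) / (5) = 1.880

(0.400, 1.880)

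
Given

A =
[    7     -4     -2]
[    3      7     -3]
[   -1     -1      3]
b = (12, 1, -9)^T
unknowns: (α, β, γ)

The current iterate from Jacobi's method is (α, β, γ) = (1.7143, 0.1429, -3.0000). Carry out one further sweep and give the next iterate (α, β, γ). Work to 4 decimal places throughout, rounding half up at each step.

(0.9388, -1.8776, -2.3809)

One sweep:
  α = (12 - (-4)·0.1429 - (-2)·-3.0000) / (7) = 0.9388
  β = (1 - (3)·1.7143 - (-3)·-3.0000) / (7) = -1.8776
  γ = (-9 - (-1)·1.7143 - (-1)·0.1429) / (3) = -2.3809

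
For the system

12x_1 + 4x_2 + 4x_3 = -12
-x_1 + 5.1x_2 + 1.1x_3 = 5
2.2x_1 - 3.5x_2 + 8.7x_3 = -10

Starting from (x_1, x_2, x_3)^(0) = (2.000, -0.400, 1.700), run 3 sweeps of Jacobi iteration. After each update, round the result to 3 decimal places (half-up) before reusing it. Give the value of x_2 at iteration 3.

0.920

Iteration 1:
  x_1 = (-12 - (4)·-0.400 - (4)·1.700) / (12) = -1.433
  x_2 = (5 - (-1)·2.000 - (1.1)·1.700) / (5.1) = 1.006
  x_3 = (-10 - (2.2)·2.000 - (-3.5)·-0.400) / (8.7) = -1.816
Iteration 2:
  x_1 = (-12 - (4)·1.006 - (4)·-1.816) / (12) = -0.730
  x_2 = (5 - (-1)·-1.433 - (1.1)·-1.816) / (5.1) = 1.091
  x_3 = (-10 - (2.2)·-1.433 - (-3.5)·1.006) / (8.7) = -0.382
Iteration 3:
  x_1 = (-12 - (4)·1.091 - (4)·-0.382) / (12) = -1.236
  x_2 = (5 - (-1)·-0.730 - (1.1)·-0.382) / (5.1) = 0.920
  x_3 = (-10 - (2.2)·-0.730 - (-3.5)·1.091) / (8.7) = -0.526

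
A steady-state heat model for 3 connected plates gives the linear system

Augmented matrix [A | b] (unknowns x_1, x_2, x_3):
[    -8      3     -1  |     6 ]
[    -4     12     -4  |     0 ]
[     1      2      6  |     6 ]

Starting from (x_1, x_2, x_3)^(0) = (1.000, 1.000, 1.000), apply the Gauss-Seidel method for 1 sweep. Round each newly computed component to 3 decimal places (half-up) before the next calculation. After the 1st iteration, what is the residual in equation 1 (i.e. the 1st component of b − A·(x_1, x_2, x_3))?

Iteration 1:
  x_1 = (6 - (3)·1.000 - (-1)·1.000) / (-8) = -0.500
  x_2 = (0 - (-4)·-0.500 - (-4)·1.000) / (12) = 0.167
  x_3 = (6 - (1)·-0.500 - (2)·0.167) / (6) = 1.028
Residual b − A·x = (2.527, 0.108, -0.002)

2.527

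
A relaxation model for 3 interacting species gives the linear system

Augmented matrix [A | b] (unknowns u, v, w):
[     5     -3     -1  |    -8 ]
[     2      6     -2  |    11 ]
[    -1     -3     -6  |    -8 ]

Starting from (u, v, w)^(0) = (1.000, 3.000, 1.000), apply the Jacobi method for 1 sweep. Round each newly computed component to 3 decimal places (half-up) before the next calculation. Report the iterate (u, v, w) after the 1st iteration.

Iteration 1:
  u = (-8 - (-3)·3.000 - (-1)·1.000) / (5) = 0.400
  v = (11 - (2)·1.000 - (-2)·1.000) / (6) = 1.833
  w = (-8 - (-1)·1.000 - (-3)·3.000) / (-6) = -0.333

(0.400, 1.833, -0.333)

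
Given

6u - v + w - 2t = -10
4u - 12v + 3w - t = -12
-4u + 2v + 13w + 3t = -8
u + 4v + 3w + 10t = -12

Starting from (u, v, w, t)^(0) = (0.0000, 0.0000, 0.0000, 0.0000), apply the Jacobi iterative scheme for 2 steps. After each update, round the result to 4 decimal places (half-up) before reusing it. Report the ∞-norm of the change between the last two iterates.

0.6094

Iteration 1:
  u = (-10 - (-1)·0.0000 - (1)·0.0000 - (-2)·0.0000) / (6) = -1.6667
  v = (-12 - (4)·0.0000 - (3)·0.0000 - (-1)·0.0000) / (-12) = 1.0000
  w = (-8 - (-4)·0.0000 - (2)·0.0000 - (3)·0.0000) / (13) = -0.6154
  t = (-12 - (1)·0.0000 - (4)·0.0000 - (3)·0.0000) / (10) = -1.2000
Iteration 2:
  u = (-10 - (-1)·1.0000 - (1)·-0.6154 - (-2)·-1.2000) / (6) = -1.7974
  v = (-12 - (4)·-1.6667 - (3)·-0.6154 - (-1)·-1.2000) / (-12) = 0.3906
  w = (-8 - (-4)·-1.6667 - (2)·1.0000 - (3)·-1.2000) / (13) = -1.0051
  t = (-12 - (1)·-1.6667 - (4)·1.0000 - (3)·-0.6154) / (10) = -1.2487
Change: (-0.1307, -0.6094, -0.3897, -0.0487) → max |·| = 0.6094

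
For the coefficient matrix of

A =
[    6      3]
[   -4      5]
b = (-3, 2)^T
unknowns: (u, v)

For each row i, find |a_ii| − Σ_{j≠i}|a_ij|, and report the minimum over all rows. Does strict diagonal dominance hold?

row 1: |6| − (3) = 3
row 2: |5| − (4) = 1
minimum over rows = 1 → strictly diagonally dominant (convergence guaranteed)

1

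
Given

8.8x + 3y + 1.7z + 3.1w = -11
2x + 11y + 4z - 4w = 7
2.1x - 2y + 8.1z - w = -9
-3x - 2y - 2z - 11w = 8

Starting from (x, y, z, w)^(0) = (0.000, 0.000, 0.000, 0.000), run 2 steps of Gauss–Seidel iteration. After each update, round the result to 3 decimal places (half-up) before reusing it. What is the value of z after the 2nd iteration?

-0.607

Iteration 1:
  x = (-11 - (3)·0.000 - (1.7)·0.000 - (3.1)·0.000) / (8.8) = -1.250
  y = (7 - (2)·-1.250 - (4)·0.000 - (-4)·0.000) / (11) = 0.864
  z = (-9 - (2.1)·-1.250 - (-2)·0.864 - (-1)·0.000) / (8.1) = -0.574
  w = (8 - (-3)·-1.250 - (-2)·0.864 - (-2)·-0.574) / (-11) = -0.439
Iteration 2:
  x = (-11 - (3)·0.864 - (1.7)·-0.574 - (3.1)·-0.439) / (8.8) = -1.279
  y = (7 - (2)·-1.279 - (4)·-0.574 - (-4)·-0.439) / (11) = 0.918
  z = (-9 - (2.1)·-1.279 - (-2)·0.918 - (-1)·-0.439) / (8.1) = -0.607
  w = (8 - (-3)·-1.279 - (-2)·0.918 - (-2)·-0.607) / (-11) = -0.435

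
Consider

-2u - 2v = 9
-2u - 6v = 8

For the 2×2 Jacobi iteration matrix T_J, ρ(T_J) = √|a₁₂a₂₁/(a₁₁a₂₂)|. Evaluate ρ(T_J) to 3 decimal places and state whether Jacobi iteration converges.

0.577

a₁₂a₂₁/(a₁₁a₂₂) = (-2)·(-2) / ((-2)·(-6)) = 0.333333
ρ = √|0.333333| = √0.333333 = 0.577
ρ < 1, so Jacobi converges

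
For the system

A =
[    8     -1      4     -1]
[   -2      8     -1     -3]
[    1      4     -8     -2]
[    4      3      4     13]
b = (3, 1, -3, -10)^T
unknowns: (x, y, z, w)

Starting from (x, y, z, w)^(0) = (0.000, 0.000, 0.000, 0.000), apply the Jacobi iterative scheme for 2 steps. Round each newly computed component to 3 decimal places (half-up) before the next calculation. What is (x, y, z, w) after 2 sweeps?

(0.107, -0.023, 0.677, -1.029)

Iteration 1:
  x = (3 - (-1)·0.000 - (4)·0.000 - (-1)·0.000) / (8) = 0.375
  y = (1 - (-2)·0.000 - (-1)·0.000 - (-3)·0.000) / (8) = 0.125
  z = (-3 - (1)·0.000 - (4)·0.000 - (-2)·0.000) / (-8) = 0.375
  w = (-10 - (4)·0.000 - (3)·0.000 - (4)·0.000) / (13) = -0.769
Iteration 2:
  x = (3 - (-1)·0.125 - (4)·0.375 - (-1)·-0.769) / (8) = 0.107
  y = (1 - (-2)·0.375 - (-1)·0.375 - (-3)·-0.769) / (8) = -0.023
  z = (-3 - (1)·0.375 - (4)·0.125 - (-2)·-0.769) / (-8) = 0.677
  w = (-10 - (4)·0.375 - (3)·0.125 - (4)·0.375) / (13) = -1.029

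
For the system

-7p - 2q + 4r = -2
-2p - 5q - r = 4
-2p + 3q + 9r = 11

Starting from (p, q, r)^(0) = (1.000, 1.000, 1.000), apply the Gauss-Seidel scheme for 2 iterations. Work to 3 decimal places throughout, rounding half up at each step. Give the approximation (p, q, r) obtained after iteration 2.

Iteration 1:
  p = (-2 - (-2)·1.000 - (4)·1.000) / (-7) = 0.571
  q = (4 - (-2)·0.571 - (-1)·1.000) / (-5) = -1.228
  r = (11 - (-2)·0.571 - (3)·-1.228) / (9) = 1.758
Iteration 2:
  p = (-2 - (-2)·-1.228 - (4)·1.758) / (-7) = 1.641
  q = (4 - (-2)·1.641 - (-1)·1.758) / (-5) = -1.808
  r = (11 - (-2)·1.641 - (3)·-1.808) / (9) = 2.190

(1.641, -1.808, 2.190)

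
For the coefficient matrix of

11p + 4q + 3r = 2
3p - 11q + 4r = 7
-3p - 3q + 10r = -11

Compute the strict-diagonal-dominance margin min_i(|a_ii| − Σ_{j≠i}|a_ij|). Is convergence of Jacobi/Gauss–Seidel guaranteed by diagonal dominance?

row 1: |11| − (4+3) = 4
row 2: |-11| − (3+4) = 4
row 3: |10| − (3+3) = 4
minimum over rows = 4 → strictly diagonally dominant (convergence guaranteed)

4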